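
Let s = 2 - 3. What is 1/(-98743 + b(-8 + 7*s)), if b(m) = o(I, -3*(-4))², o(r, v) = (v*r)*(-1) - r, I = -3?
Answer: -1/97222 ≈ -1.0286e-5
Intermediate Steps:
o(r, v) = -r - r*v (o(r, v) = (r*v)*(-1) - r = -r*v - r = -r - r*v)
s = -1
b(m) = 1521 (b(m) = (-1*(-3)*(1 - 3*(-4)))² = (-1*(-3)*(1 + 12))² = (-1*(-3)*13)² = 39² = 1521)
1/(-98743 + b(-8 + 7*s)) = 1/(-98743 + 1521) = 1/(-97222) = -1/97222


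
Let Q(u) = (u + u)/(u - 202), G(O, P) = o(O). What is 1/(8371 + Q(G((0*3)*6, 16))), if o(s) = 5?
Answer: 197/1649077 ≈ 0.00011946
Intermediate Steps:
G(O, P) = 5
Q(u) = 2*u/(-202 + u) (Q(u) = (2*u)/(-202 + u) = 2*u/(-202 + u))
1/(8371 + Q(G((0*3)*6, 16))) = 1/(8371 + 2*5/(-202 + 5)) = 1/(8371 + 2*5/(-197)) = 1/(8371 + 2*5*(-1/197)) = 1/(8371 - 10/197) = 1/(1649077/197) = 197/1649077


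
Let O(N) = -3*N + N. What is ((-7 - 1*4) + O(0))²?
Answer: 121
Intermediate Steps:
O(N) = -2*N
((-7 - 1*4) + O(0))² = ((-7 - 1*4) - 2*0)² = ((-7 - 4) + 0)² = (-11 + 0)² = (-11)² = 121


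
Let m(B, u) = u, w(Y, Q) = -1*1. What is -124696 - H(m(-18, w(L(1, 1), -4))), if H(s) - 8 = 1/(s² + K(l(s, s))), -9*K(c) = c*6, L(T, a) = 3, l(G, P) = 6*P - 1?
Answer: -2119971/17 ≈ -1.2470e+5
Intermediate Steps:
l(G, P) = -1 + 6*P
K(c) = -2*c/3 (K(c) = -c*6/9 = -2*c/3)
w(Y, Q) = -1
H(s) = 8 + 1/(⅔ + s² - 4*s) (H(s) = 8 + 1/(s² - 2*(-1 + 6*s)/3) = 8 + 1/(s² + (⅔ - 4*s)) = 8 + 1/(⅔ + s² - 4*s))
-124696 - H(m(-18, w(L(1, 1), -4))) = -124696 - (19 - 96*(-1) + 24*(-1)²)/(2 - 12*(-1) + 3*(-1)²) = -124696 - (19 + 96 + 24*1)/(2 + 12 + 3*1) = -124696 - (19 + 96 + 24)/(2 + 12 + 3) = -124696 - 139/17 = -2119971/17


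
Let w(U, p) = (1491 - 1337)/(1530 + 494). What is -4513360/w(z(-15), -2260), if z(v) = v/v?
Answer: -415229120/7 ≈ -5.9318e+7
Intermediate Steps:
z(v) = 1
w(U, p) = 7/92 (w(U, p) = 154/2024 = 154*(1/2024) = 7/92)
-4513360/w(z(-15), -2260) = -4513360/7/92 = -4513360*92/7 = -415229120/7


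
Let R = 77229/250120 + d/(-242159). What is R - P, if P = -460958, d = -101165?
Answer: 27919721100985851/60568809080 ≈ 4.6096e+5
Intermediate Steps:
R = 44005087211/60568809080 (R = 77229/250120 - 101165/(-242159) = 77229*(1/250120) - 101165*(-1/242159) = 77229/250120 + 101165/242159 = 44005087211/60568809080 ≈ 0.72653)
R - P = 44005087211/60568809080 - 1*(-460958) = 44005087211/60568809080 + 460958 = 27919721100985851/60568809080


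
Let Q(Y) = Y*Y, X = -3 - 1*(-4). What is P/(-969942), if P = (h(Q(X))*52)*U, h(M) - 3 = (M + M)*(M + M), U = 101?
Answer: -18382/484971 ≈ -0.037903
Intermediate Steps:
X = 1 (X = -3 + 4 = 1)
Q(Y) = Y²
h(M) = 3 + 4*M² (h(M) = 3 + (M + M)*(M + M) = 3 + (2*M)*(2*M) = 3 + 4*M²)
P = 36764 (P = ((3 + 4*(1²)²)*52)*101 = ((3 + 4*1²)*52)*101 = ((3 + 4*1)*52)*101 = ((3 + 4)*52)*101 = (7*52)*101 = 364*101 = 36764)
P/(-969942) = 36764/(-969942) = 36764*(-1/969942) = -18382/484971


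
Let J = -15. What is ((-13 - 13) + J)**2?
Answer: 1681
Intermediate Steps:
((-13 - 13) + J)**2 = ((-13 - 13) - 15)**2 = (-26 - 15)**2 = (-41)**2 = 1681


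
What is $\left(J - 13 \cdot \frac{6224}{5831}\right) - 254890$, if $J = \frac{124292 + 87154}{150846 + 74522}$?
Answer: $- \frac{167486627392555}{657060404} \approx -2.549 \cdot 10^{5}$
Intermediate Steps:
$J = \frac{105723}{112684}$ ($J = \frac{211446}{225368} = 211446 \cdot \frac{1}{225368} = \frac{105723}{112684} \approx 0.93823$)
$\left(J - 13 \cdot \frac{6224}{5831}\right) - 254890 = \left(\frac{105723}{112684} - 13 \cdot \frac{6224}{5831}\right) - 254890 = \left(\frac{105723}{112684} - 13 \cdot 6224 \cdot \frac{1}{5831}\right) - 254890 = \left(\frac{105723}{112684} - \frac{80912}{5831}\right) - 254890 = - \frac{8501016995}{657060404} - 254890 = - \frac{167486627392555}{657060404}$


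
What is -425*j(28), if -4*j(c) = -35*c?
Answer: -104125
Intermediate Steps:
j(c) = 35*c/4 (j(c) = -(-35)*c/4 = 35*c/4)
-425*j(28) = -14875*28/4 = -425*245 = -104125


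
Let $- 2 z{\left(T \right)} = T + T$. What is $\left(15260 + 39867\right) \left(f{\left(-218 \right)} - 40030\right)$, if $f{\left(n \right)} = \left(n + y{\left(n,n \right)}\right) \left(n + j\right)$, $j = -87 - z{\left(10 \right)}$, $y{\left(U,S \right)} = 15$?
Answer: $1094546585$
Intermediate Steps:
$z{\left(T \right)} = - T$ ($z{\left(T \right)} = - \frac{T + T}{2} = - \frac{2 T}{2} = - T$)
$j = -77$ ($j = -87 - \left(-1\right) 10 = -87 - -10 = -87 + 10 = -77$)
$f{\left(n \right)} = \left(-77 + n\right) \left(15 + n\right)$ ($f{\left(n \right)} = \left(n + 15\right) \left(n - 77\right) = \left(15 + n\right) \left(-77 + n\right) = \left(-77 + n\right) \left(15 + n\right)$)
$\left(15260 + 39867\right) \left(f{\left(-218 \right)} - 40030\right) = \left(15260 + 39867\right) \left(\left(-1155 + \left(-218\right)^{2} - -13516\right) - 40030\right) = 55127 \left(\left(-1155 + 47524 + 13516\right) - 40030\right) = 55127 \left(59885 - 40030\right) = 55127 \cdot 19855 = 1094546585$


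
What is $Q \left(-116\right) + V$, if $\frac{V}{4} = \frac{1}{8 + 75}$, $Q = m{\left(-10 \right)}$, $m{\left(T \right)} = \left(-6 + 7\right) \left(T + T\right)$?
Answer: $\frac{192564}{83} \approx 2320.0$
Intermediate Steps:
$m{\left(T \right)} = 2 T$ ($m{\left(T \right)} = 1 \cdot 2 T = 2 T$)
$Q = -20$ ($Q = 2 \left(-10\right) = -20$)
$V = \frac{4}{83}$ ($V = \frac{4}{8 + 75} = \frac{4}{83} \approx 0.048193$)
$Q \left(-116\right) + V = \left(-20\right) \left(-116\right) + \frac{4}{83} = 2320 + \frac{4}{83} = \frac{192564}{83}$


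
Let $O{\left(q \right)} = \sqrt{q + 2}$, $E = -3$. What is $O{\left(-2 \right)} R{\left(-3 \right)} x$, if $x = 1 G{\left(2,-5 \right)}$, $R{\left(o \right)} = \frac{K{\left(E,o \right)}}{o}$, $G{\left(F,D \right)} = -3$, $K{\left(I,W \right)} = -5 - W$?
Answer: $0$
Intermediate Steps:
$R{\left(o \right)} = \frac{-5 - o}{o}$
$x = -3$ ($x = 1 \left(-3\right) = -3$)
$O{\left(q \right)} = \sqrt{2 + q}$
$O{\left(-2 \right)} R{\left(-3 \right)} x = \sqrt{2 - 2} \frac{-5 - -3}{-3} \left(-3\right) = \sqrt{0} \left(- \frac{-5 + 3}{3}\right) \left(-3\right) = 0 \left(\left(- \frac{1}{3}\right) \left(-2\right)\right) \left(-3\right) = 0 \cdot \frac{2}{3} \left(-3\right) = 0 \left(-3\right) = 0$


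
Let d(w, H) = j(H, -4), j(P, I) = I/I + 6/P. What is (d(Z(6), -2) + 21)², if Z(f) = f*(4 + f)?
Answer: 361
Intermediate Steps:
j(P, I) = 1 + 6/P
d(w, H) = (6 + H)/H
(d(Z(6), -2) + 21)² = ((6 - 2)/(-2) + 21)² = (-½*4 + 21)² = (-2 + 21)² = 19² = 361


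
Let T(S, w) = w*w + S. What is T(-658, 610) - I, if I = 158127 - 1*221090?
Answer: 434405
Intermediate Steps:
I = -62963 (I = 158127 - 221090 = -62963)
T(S, w) = S + w² (T(S, w) = w² + S = S + w²)
T(-658, 610) - I = (-658 + 610²) - 1*(-62963) = (-658 + 372100) + 62963 = 371442 + 62963 = 434405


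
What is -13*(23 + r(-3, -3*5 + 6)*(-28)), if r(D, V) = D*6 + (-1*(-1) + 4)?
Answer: -5031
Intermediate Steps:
r(D, V) = 5 + 6*D (r(D, V) = 6*D + (1 + 4) = 6*D + 5 = 5 + 6*D)
-13*(23 + r(-3, -3*5 + 6)*(-28)) = -13*(23 + (5 + 6*(-3))*(-28)) = -13*(23 + (5 - 18)*(-28)) = -13*(23 - 13*(-28)) = -13*(23 + 364) = -13*387 = -5031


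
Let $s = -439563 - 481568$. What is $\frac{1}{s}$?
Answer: $- \frac{1}{921131} \approx -1.0856 \cdot 10^{-6}$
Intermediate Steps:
$s = -921131$
$\frac{1}{s} = \frac{1}{-921131} = - \frac{1}{921131}$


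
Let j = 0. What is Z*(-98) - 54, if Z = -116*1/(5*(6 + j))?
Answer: 4874/15 ≈ 324.93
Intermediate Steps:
Z = -58/15 (Z = -116*1/(5*(6 + 0)) = -116/(5*6) = -116/30 = -116*1/30 = -58/15 ≈ -3.8667)
Z*(-98) - 54 = -58/15*(-98) - 54 = 5684/15 - 54 = 4874/15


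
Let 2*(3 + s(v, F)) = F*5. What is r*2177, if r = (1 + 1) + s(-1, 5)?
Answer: 50071/2 ≈ 25036.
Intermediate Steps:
s(v, F) = -3 + 5*F/2 (s(v, F) = -3 + (F*5)/2 = -3 + (5*F)/2 = -3 + 5*F/2)
r = 23/2 (r = (1 + 1) + (-3 + (5/2)*5) = 2 + (-3 + 25/2) = 2 + 19/2 = 23/2 ≈ 11.500)
r*2177 = (23/2)*2177 = 50071/2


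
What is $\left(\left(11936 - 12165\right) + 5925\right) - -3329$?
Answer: $9025$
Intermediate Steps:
$\left(\left(11936 - 12165\right) + 5925\right) - -3329 = \left(-229 + 5925\right) + 3329 = 5696 + 3329 = 9025$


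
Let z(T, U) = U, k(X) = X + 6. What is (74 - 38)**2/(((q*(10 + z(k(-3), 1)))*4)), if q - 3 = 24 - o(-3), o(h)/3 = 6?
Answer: 36/11 ≈ 3.2727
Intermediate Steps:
o(h) = 18 (o(h) = 3*6 = 18)
k(X) = 6 + X
q = 9 (q = 3 + (24 - 1*18) = 3 + (24 - 18) = 3 + 6 = 9)
(74 - 38)**2/(((q*(10 + z(k(-3), 1)))*4)) = (74 - 38)**2/(((9*(10 + 1))*4)) = 36**2/(((9*11)*4)) = 1296/((99*4)) = 1296/396 = 1296*(1/396) = 36/11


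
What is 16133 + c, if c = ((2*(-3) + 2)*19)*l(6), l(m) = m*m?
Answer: 13397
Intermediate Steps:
l(m) = m²
c = -2736 (c = ((2*(-3) + 2)*19)*6² = ((-6 + 2)*19)*36 = -4*19*36 = -76*36 = -2736)
16133 + c = 16133 - 2736 = 13397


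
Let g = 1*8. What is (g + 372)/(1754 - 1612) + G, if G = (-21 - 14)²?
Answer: 87165/71 ≈ 1227.7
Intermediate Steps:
g = 8
G = 1225 (G = (-35)² = 1225)
(g + 372)/(1754 - 1612) + G = (8 + 372)/(1754 - 1612) + 1225 = 380/142 + 1225 = 380*(1/142) + 1225 = 190/71 + 1225 = 87165/71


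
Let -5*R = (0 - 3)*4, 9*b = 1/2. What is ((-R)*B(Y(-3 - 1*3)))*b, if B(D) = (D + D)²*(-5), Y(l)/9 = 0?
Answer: 0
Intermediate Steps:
Y(l) = 0 (Y(l) = 9*0 = 0)
b = 1/18 (b = (⅑)/2 = (⅑)*(½) = 1/18 ≈ 0.055556)
R = 12/5 (R = -(0 - 3)*4/5 = -(-3)*4/5 = -⅕*(-12) = 12/5 ≈ 2.4000)
B(D) = -20*D² (B(D) = (2*D)²*(-5) = (4*D²)*(-5) = -20*D²)
((-R)*B(Y(-3 - 1*3)))*b = ((-1*12/5)*(-20*0²))*(1/18) = -(-48)*0*(1/18) = -12/5*0*(1/18) = 0*(1/18) = 0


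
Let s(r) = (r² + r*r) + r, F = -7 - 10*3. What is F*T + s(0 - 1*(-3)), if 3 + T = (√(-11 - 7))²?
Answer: 798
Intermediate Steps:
F = -37 (F = -7 - 30 = -37)
s(r) = r + 2*r² (s(r) = (r² + r²) + r = 2*r² + r = r + 2*r²)
T = -21 (T = -3 + (√(-11 - 7))² = -3 + (√(-18))² = -3 + (3*I*√2)² = -3 - 18 = -21)
F*T + s(0 - 1*(-3)) = -37*(-21) + (0 - 1*(-3))*(1 + 2*(0 - 1*(-3))) = 777 + (0 + 3)*(1 + 2*(0 + 3)) = 777 + 3*(1 + 2*3) = 777 + 3*(1 + 6) = 777 + 3*7 = 777 + 21 = 798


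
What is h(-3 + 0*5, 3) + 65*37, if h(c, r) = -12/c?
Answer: 2409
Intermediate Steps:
h(c, r) = -12/c
h(-3 + 0*5, 3) + 65*37 = -12/(-3 + 0*5) + 65*37 = -12/(-3 + 0) + 2405 = -12/(-3) + 2405 = -12*(-⅓) + 2405 = 4 + 2405 = 2409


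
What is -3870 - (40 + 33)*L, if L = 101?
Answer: -11243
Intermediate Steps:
-3870 - (40 + 33)*L = -3870 - (40 + 33)*101 = -3870 - 73*101 = -3870 - 1*7373 = -3870 - 7373 = -11243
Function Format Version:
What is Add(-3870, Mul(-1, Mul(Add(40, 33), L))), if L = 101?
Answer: -11243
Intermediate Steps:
Add(-3870, Mul(-1, Mul(Add(40, 33), L))) = Add(-3870, Mul(-1, Mul(Add(40, 33), 101))) = Add(-3870, Mul(-1, Mul(73, 101))) = Add(-3870, Mul(-1, 7373)) = Add(-3870, -7373) = -11243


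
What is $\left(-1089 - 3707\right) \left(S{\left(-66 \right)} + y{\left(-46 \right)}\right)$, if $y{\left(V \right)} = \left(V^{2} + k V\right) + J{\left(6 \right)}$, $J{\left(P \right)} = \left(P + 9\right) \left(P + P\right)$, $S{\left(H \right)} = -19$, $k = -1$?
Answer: $-11141108$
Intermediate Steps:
$J{\left(P \right)} = 2 P \left(9 + P\right)$ ($J{\left(P \right)} = \left(9 + P\right) 2 P = 2 P \left(9 + P\right)$)
$y{\left(V \right)} = 180 + V^{2} - V$ ($y{\left(V \right)} = \left(V^{2} - V\right) + 2 \cdot 6 \left(9 + 6\right) = \left(V^{2} - V\right) + 2 \cdot 6 \cdot 15 = \left(V^{2} - V\right) + 180 = 180 + V^{2} - V$)
$\left(-1089 - 3707\right) \left(S{\left(-66 \right)} + y{\left(-46 \right)}\right) = \left(-1089 - 3707\right) \left(-19 + \left(180 + \left(-46\right)^{2} - -46\right)\right) = - 4796 \left(-19 + \left(180 + 2116 + 46\right)\right) = - 4796 \left(-19 + 2342\right) = \left(-4796\right) 2323 = -11141108$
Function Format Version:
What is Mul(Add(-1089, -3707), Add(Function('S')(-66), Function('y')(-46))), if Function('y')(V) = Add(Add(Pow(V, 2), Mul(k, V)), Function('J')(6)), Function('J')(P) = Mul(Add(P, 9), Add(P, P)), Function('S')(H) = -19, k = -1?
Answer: -11141108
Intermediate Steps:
Function('J')(P) = Mul(2, P, Add(9, P)) (Function('J')(P) = Mul(Add(9, P), Mul(2, P)) = Mul(2, P, Add(9, P)))
Function('y')(V) = Add(180, Pow(V, 2), Mul(-1, V)) (Function('y')(V) = Add(Add(Pow(V, 2), Mul(-1, V)), Mul(2, 6, Add(9, 6))) = Add(Add(Pow(V, 2), Mul(-1, V)), Mul(2, 6, 15)) = Add(Add(Pow(V, 2), Mul(-1, V)), 180) = Add(180, Pow(V, 2), Mul(-1, V)))
Mul(Add(-1089, -3707), Add(Function('S')(-66), Function('y')(-46))) = Mul(Add(-1089, -3707), Add(-19, Add(180, Pow(-46, 2), Mul(-1, -46)))) = Mul(-4796, Add(-19, Add(180, 2116, 46))) = Mul(-4796, Add(-19, 2342)) = Mul(-4796, 2323) = -11141108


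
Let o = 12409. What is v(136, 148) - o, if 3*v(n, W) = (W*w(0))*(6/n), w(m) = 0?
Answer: -12409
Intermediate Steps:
v(n, W) = 0 (v(n, W) = ((W*0)*(6/n))/3 = (0*(6/n))/3 = (1/3)*0 = 0)
v(136, 148) - o = 0 - 1*12409 = 0 - 12409 = -12409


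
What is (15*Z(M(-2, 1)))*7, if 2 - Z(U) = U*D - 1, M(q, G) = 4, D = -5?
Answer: 2415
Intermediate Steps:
Z(U) = 3 + 5*U (Z(U) = 2 - (U*(-5) - 1) = 2 - (-5*U - 1) = 2 - (-1 - 5*U) = 2 + (1 + 5*U) = 3 + 5*U)
(15*Z(M(-2, 1)))*7 = (15*(3 + 5*4))*7 = (15*(3 + 20))*7 = (15*23)*7 = 345*7 = 2415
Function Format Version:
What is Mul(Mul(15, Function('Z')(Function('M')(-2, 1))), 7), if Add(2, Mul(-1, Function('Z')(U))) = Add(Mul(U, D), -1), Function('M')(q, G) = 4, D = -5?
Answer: 2415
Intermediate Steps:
Function('Z')(U) = Add(3, Mul(5, U)) (Function('Z')(U) = Add(2, Mul(-1, Add(Mul(U, -5), -1))) = Add(2, Mul(-1, Add(Mul(-5, U), -1))) = Add(2, Mul(-1, Add(-1, Mul(-5, U)))) = Add(2, Add(1, Mul(5, U))) = Add(3, Mul(5, U)))
Mul(Mul(15, Function('Z')(Function('M')(-2, 1))), 7) = Mul(Mul(15, Add(3, Mul(5, 4))), 7) = Mul(Mul(15, Add(3, 20)), 7) = Mul(Mul(15, 23), 7) = Mul(345, 7) = 2415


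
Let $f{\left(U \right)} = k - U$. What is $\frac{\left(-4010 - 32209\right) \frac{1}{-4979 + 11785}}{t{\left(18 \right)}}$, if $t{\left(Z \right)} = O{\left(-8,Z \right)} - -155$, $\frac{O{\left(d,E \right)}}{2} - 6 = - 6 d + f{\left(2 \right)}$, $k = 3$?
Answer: $- \frac{36219}{1803590} \approx -0.020082$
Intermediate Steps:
$f{\left(U \right)} = 3 - U$
$O{\left(d,E \right)} = 14 - 12 d$ ($O{\left(d,E \right)} = 12 + 2 \left(- 6 d + \left(3 - 2\right)\right) = 12 + 2 \left(- 6 d + 1\right) = 12 + 2 \left(1 - 6 d\right) = 12 - \left(-2 + 12 d\right) = 14 - 12 d$)
$t{\left(Z \right)} = 265$ ($t{\left(Z \right)} = \left(14 - -96\right) - -155 = \left(14 + 96\right) + 155 = 110 + 155 = 265$)
$\frac{\left(-4010 - 32209\right) \frac{1}{-4979 + 11785}}{t{\left(18 \right)}} = \frac{\left(-4010 - 32209\right) \frac{1}{-4979 + 11785}}{265} = - \frac{36219}{6806} \cdot \frac{1}{265} = \left(-36219\right) \frac{1}{6806} \cdot \frac{1}{265} = \left(- \frac{36219}{6806}\right) \frac{1}{265} = - \frac{36219}{1803590}$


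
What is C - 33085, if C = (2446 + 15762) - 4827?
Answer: -19704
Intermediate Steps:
C = 13381 (C = 18208 - 4827 = 13381)
C - 33085 = 13381 - 33085 = -19704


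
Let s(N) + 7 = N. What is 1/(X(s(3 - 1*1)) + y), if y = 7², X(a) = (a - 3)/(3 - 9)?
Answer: 3/151 ≈ 0.019868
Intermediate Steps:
s(N) = -7 + N
X(a) = ½ - a/6 (X(a) = (-3 + a)/(-6) = (-3 + a)*(-⅙) = ½ - a/6)
y = 49
1/(X(s(3 - 1*1)) + y) = 1/((½ - (-7 + (3 - 1*1))/6) + 49) = 1/((½ - (-7 + (3 - 1))/6) + 49) = 1/((½ - (-7 + 2)/6) + 49) = 1/((½ - ⅙*(-5)) + 49) = 1/((½ + ⅚) + 49) = 1/(4/3 + 49) = 1/(151/3) = 3/151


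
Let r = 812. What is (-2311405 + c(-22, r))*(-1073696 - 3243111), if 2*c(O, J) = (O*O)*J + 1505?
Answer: 18252742087679/2 ≈ 9.1264e+12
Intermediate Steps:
c(O, J) = 1505/2 + J*O²/2 (c(O, J) = ((O*O)*J + 1505)/2 = (O²*J + 1505)/2 = (J*O² + 1505)/2 = (1505 + J*O²)/2 = 1505/2 + J*O²/2)
(-2311405 + c(-22, r))*(-1073696 - 3243111) = (-2311405 + (1505/2 + (½)*812*(-22)²))*(-1073696 - 3243111) = (-2311405 + (1505/2 + (½)*812*484))*(-4316807) = (-2311405 + (1505/2 + 196504))*(-4316807) = (-2311405 + 394513/2)*(-4316807) = -4228297/2*(-4316807) = 18252742087679/2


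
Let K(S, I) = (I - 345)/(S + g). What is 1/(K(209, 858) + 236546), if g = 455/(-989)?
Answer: 206246/48787173673 ≈ 4.2275e-6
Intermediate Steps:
g = -455/989 (g = 455*(-1/989) = -455/989 ≈ -0.46006)
K(S, I) = (-345 + I)/(-455/989 + S) (K(S, I) = (I - 345)/(S - 455/989) = (-345 + I)/(-455/989 + S))
1/(K(209, 858) + 236546) = 1/(989*(-345 + 858)/(-455 + 989*209) + 236546) = 1/(989*513/(-455 + 206701) + 236546) = 1/(989*513/206246 + 236546) = 1/(989*(1/206246)*513 + 236546) = 1/(507357/206246 + 236546) = 1/(48787173673/206246) = 206246/48787173673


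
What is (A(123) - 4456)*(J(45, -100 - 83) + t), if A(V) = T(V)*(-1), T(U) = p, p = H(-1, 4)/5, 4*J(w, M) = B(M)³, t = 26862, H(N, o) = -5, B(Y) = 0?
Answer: -119670210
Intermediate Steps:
J(w, M) = 0 (J(w, M) = (¼)*0³ = (¼)*0 = 0)
p = -1 (p = -5/5 = -5*⅕ = -1)
T(U) = -1
A(V) = 1 (A(V) = -1*(-1) = 1)
(A(123) - 4456)*(J(45, -100 - 83) + t) = (1 - 4456)*(0 + 26862) = -4455*26862 = -119670210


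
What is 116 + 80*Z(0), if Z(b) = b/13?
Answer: 116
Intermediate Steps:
Z(b) = b/13 (Z(b) = b*(1/13) = b/13)
116 + 80*Z(0) = 116 + 80*((1/13)*0) = 116 + 80*0 = 116 + 0 = 116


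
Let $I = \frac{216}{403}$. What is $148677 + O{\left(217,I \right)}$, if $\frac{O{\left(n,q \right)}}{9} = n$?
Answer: $150630$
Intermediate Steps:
$I = \frac{216}{403}$ ($I = 216 \cdot \frac{1}{403} = \frac{216}{403} \approx 0.53598$)
$O{\left(n,q \right)} = 9 n$
$148677 + O{\left(217,I \right)} = 148677 + 9 \cdot 217 = 148677 + 1953 = 150630$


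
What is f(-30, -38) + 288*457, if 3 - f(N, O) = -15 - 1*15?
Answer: 131649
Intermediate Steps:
f(N, O) = 33 (f(N, O) = 3 - (-15 - 1*15) = 3 - (-15 - 15) = 3 - 1*(-30) = 3 + 30 = 33)
f(-30, -38) + 288*457 = 33 + 288*457 = 33 + 131616 = 131649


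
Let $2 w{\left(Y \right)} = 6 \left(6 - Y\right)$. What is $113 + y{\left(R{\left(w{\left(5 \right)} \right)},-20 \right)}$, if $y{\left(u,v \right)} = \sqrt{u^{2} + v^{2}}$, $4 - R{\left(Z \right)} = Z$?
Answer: $113 + \sqrt{401} \approx 133.02$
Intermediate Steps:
$w{\left(Y \right)} = 18 - 3 Y$ ($w{\left(Y \right)} = \frac{6 \left(6 - Y\right)}{2} = \frac{36 - 6 Y}{2} = 18 - 3 Y$)
$R{\left(Z \right)} = 4 - Z$
$113 + y{\left(R{\left(w{\left(5 \right)} \right)},-20 \right)} = 113 + \sqrt{\left(4 - \left(18 - 15\right)\right)^{2} + \left(-20\right)^{2}} = 113 + \sqrt{\left(4 - \left(18 - 15\right)\right)^{2} + 400} = 113 + \sqrt{\left(4 - 3\right)^{2} + 400} = 113 + \sqrt{1^{2} + 400} = 113 + \sqrt{1 + 400} = 113 + \sqrt{401}$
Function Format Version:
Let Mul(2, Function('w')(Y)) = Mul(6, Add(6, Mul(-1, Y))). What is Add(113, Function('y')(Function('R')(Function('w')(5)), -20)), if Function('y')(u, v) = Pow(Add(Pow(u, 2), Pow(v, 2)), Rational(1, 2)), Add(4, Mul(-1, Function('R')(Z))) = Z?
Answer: Add(113, Pow(401, Rational(1, 2))) ≈ 133.02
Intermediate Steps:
Function('w')(Y) = Add(18, Mul(-3, Y)) (Function('w')(Y) = Mul(Rational(1, 2), Mul(6, Add(6, Mul(-1, Y)))) = Mul(Rational(1, 2), Add(36, Mul(-6, Y))) = Add(18, Mul(-3, Y)))
Function('R')(Z) = Add(4, Mul(-1, Z))
Add(113, Function('y')(Function('R')(Function('w')(5)), -20)) = Add(113, Pow(Add(Pow(Add(4, Mul(-1, Add(18, Mul(-3, 5)))), 2), Pow(-20, 2)), Rational(1, 2))) = Add(113, Pow(Add(Pow(Add(4, Mul(-1, Add(18, -15))), 2), 400), Rational(1, 2))) = Add(113, Pow(Add(Pow(Add(4, Mul(-1, 3)), 2), 400), Rational(1, 2))) = Add(113, Pow(Add(Pow(Add(4, -3), 2), 400), Rational(1, 2))) = Add(113, Pow(Add(Pow(1, 2), 400), Rational(1, 2))) = Add(113, Pow(Add(1, 400), Rational(1, 2))) = Add(113, Pow(401, Rational(1, 2)))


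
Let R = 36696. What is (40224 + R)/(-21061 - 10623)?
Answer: -19230/7921 ≈ -2.4277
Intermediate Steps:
(40224 + R)/(-21061 - 10623) = (40224 + 36696)/(-21061 - 10623) = 76920/(-31684) = 76920*(-1/31684) = -19230/7921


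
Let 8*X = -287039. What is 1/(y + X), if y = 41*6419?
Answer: 8/1818393 ≈ 4.3995e-6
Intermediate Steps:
X = -287039/8 (X = (1/8)*(-287039) = -287039/8 ≈ -35880.)
y = 263179
1/(y + X) = 1/(263179 - 287039/8) = 1/(1818393/8) = 8/1818393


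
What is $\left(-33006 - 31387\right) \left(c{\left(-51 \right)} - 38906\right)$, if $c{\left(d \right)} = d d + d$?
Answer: $2341071908$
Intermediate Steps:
$c{\left(d \right)} = d + d^{2}$ ($c{\left(d \right)} = d^{2} + d = d + d^{2}$)
$\left(-33006 - 31387\right) \left(c{\left(-51 \right)} - 38906\right) = \left(-33006 - 31387\right) \left(- 51 \left(1 - 51\right) - 38906\right) = - 64393 \left(\left(-51\right) \left(-50\right) - 38906\right) = - 64393 \left(2550 - 38906\right) = \left(-64393\right) \left(-36356\right) = 2341071908$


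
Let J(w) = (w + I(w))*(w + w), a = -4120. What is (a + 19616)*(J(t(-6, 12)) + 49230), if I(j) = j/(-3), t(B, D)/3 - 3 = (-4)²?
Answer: 829996752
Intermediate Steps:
t(B, D) = 57 (t(B, D) = 9 + 3*(-4)² = 9 + 3*16 = 9 + 48 = 57)
I(j) = -j/3 (I(j) = j*(-⅓) = -j/3)
J(w) = 4*w²/3 (J(w) = (w - w/3)*(w + w) = (2*w/3)*(2*w) = 4*w²/3)
(a + 19616)*(J(t(-6, 12)) + 49230) = (-4120 + 19616)*((4/3)*57² + 49230) = 15496*((4/3)*3249 + 49230) = 15496*(4332 + 49230) = 15496*53562 = 829996752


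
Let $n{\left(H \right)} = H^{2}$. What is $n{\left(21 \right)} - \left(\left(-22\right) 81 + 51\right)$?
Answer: $2172$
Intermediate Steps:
$n{\left(21 \right)} - \left(\left(-22\right) 81 + 51\right) = 21^{2} - \left(\left(-22\right) 81 + 51\right) = 441 - \left(-1782 + 51\right) = 441 - -1731 = 441 + 1731 = 2172$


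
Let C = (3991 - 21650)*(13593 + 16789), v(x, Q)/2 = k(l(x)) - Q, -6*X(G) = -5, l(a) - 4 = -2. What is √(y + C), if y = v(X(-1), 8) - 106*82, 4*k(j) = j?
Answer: I*√536524445 ≈ 23163.0*I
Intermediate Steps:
l(a) = 2 (l(a) = 4 - 2 = 2)
X(G) = ⅚ (X(G) = -⅙*(-5) = ⅚)
k(j) = j/4
v(x, Q) = 1 - 2*Q (v(x, Q) = 2*((¼)*2 - Q) = 2*(½ - Q) = 1 - 2*Q)
C = -536515738 (C = -17659*30382 = -536515738)
y = -8707 (y = (1 - 2*8) - 106*82 = (1 - 16) - 8692 = -15 - 8692 = -8707)
√(y + C) = √(-8707 - 536515738) = √(-536524445) = I*√536524445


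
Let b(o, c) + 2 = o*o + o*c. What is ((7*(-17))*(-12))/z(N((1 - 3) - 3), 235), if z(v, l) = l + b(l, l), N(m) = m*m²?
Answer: 1428/110683 ≈ 0.012902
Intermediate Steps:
b(o, c) = -2 + o² + c*o (b(o, c) = -2 + (o*o + o*c) = -2 + (o² + c*o) = -2 + o² + c*o)
N(m) = m³
z(v, l) = -2 + l + 2*l² (z(v, l) = l + (-2 + l² + l*l) = l + (-2 + l² + l²) = l + (-2 + 2*l²) = -2 + l + 2*l²)
((7*(-17))*(-12))/z(N((1 - 3) - 3), 235) = ((7*(-17))*(-12))/(-2 + 235 + 2*235²) = (-119*(-12))/(-2 + 235 + 2*55225) = 1428/(-2 + 235 + 110450) = 1428/110683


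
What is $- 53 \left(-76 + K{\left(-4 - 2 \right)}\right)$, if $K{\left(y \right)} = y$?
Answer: $4346$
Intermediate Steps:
$- 53 \left(-76 + K{\left(-4 - 2 \right)}\right) = - 53 \left(-76 - 6\right) = \left(-53\right) \left(-82\right) = 4346$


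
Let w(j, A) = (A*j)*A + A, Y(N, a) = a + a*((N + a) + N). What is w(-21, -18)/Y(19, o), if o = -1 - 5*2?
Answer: 3411/154 ≈ 22.149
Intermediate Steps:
o = -11 (o = -1 - 10 = -11)
Y(N, a) = a + a*(a + 2*N)
w(j, A) = A + j*A² (w(j, A) = j*A² + A = A + j*A²)
w(-21, -18)/Y(19, o) = (-18*(1 - 18*(-21)))/((-11*(1 - 11 + 2*19))) = (-18*(1 + 378))/((-11*(1 - 11 + 38))) = (-18*379)/((-11*28)) = -6822/(-308) = -6822*(-1/308) = 3411/154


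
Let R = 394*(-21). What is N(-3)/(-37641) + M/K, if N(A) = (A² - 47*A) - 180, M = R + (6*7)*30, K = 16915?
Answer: -87835508/212232505 ≈ -0.41386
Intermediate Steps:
R = -8274
M = -7014 (M = -8274 + (6*7)*30 = -8274 + 42*30 = -8274 + 1260 = -7014)
N(A) = -180 + A² - 47*A
N(-3)/(-37641) + M/K = (-180 + (-3)² - 47*(-3))/(-37641) - 7014/16915 = (-180 + 9 + 141)*(-1/37641) - 7014*1/16915 = -30*(-1/37641) - 7014/16915 = 10/12547 - 7014/16915 = -87835508/212232505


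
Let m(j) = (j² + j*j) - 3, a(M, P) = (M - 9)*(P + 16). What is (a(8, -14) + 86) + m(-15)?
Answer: 531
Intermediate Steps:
a(M, P) = (-9 + M)*(16 + P)
m(j) = -3 + 2*j² (m(j) = (j² + j²) - 3 = 2*j² - 3 = -3 + 2*j²)
(a(8, -14) + 86) + m(-15) = ((-144 - 9*(-14) + 16*8 + 8*(-14)) + 86) + (-3 + 2*(-15)²) = ((-144 + 126 + 128 - 112) + 86) + (-3 + 2*225) = (-2 + 86) + (-3 + 450) = 84 + 447 = 531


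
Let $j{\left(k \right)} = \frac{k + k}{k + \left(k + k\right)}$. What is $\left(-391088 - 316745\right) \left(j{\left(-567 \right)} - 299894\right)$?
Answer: $\frac{636823193440}{3} \approx 2.1227 \cdot 10^{11}$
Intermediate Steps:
$j{\left(k \right)} = \frac{2}{3}$ ($j{\left(k \right)} = \frac{2 k}{k + 2 k} = \frac{2 k}{3 k} = 2 k \frac{1}{3 k} = \frac{2}{3}$)
$\left(-391088 - 316745\right) \left(j{\left(-567 \right)} - 299894\right) = \left(-391088 - 316745\right) \left(\frac{2}{3} - 299894\right) = \left(-707833\right) \left(- \frac{899680}{3}\right) = \frac{636823193440}{3}$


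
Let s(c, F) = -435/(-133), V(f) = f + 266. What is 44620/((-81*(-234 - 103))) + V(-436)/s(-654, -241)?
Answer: -39851698/791613 ≈ -50.342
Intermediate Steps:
V(f) = 266 + f
s(c, F) = 435/133 (s(c, F) = -435*(-1/133) = 435/133)
44620/((-81*(-234 - 103))) + V(-436)/s(-654, -241) = 44620/((-81*(-234 - 103))) + (266 - 436)/(435/133) = 44620/((-81*(-337))) - 170*133/435 = 44620/27297 - 4522/87 = -39851698/791613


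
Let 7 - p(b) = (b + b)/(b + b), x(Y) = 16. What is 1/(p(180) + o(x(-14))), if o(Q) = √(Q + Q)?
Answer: 3/2 - √2 ≈ 0.085786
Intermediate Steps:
p(b) = 6 (p(b) = 7 - (b + b)/(b + b) = 7 - 2*b/(2*b) = 7 - 2*b*1/(2*b) = 7 - 1*1 = 7 - 1 = 6)
o(Q) = √2*√Q (o(Q) = √(2*Q) = √2*√Q)
1/(p(180) + o(x(-14))) = 1/(6 + √2*√16) = 1/(6 + √2*4) = 1/(6 + 4*√2)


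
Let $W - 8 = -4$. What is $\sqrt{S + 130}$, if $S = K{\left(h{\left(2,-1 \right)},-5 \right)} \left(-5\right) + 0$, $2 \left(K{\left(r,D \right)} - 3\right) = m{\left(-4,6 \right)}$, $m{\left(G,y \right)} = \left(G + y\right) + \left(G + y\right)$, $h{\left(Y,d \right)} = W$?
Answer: $\sqrt{105} \approx 10.247$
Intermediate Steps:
$W = 4$ ($W = 8 - 4 = 4$)
$h{\left(Y,d \right)} = 4$
$m{\left(G,y \right)} = 2 G + 2 y$
$K{\left(r,D \right)} = 5$ ($K{\left(r,D \right)} = 3 + \frac{2 \left(-4\right) + 2 \cdot 6}{2} = 3 + \frac{-8 + 12}{2} = 3 + \frac{1}{2} \cdot 4 = 3 + 2 = 5$)
$S = -25$ ($S = 5 \left(-5\right) + 0 = -25 + 0 = -25$)
$\sqrt{S + 130} = \sqrt{-25 + 130} = \sqrt{105}$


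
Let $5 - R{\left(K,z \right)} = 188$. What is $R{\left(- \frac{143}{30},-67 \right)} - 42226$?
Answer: $-42409$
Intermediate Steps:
$R{\left(K,z \right)} = -183$ ($R{\left(K,z \right)} = 5 - 188 = -183$)
$R{\left(- \frac{143}{30},-67 \right)} - 42226 = -183 - 42226 = -42409$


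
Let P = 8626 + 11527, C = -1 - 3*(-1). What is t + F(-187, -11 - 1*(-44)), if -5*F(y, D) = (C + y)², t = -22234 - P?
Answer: -49232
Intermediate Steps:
C = 2 (C = -1 + 3 = 2)
P = 20153
t = -42387 (t = -22234 - 1*20153 = -22234 - 20153 = -42387)
F(y, D) = -(2 + y)²/5
t + F(-187, -11 - 1*(-44)) = -42387 - (2 - 187)²/5 = -42387 - ⅕*(-185)² = -42387 - ⅕*34225 = -42387 - 6845 = -49232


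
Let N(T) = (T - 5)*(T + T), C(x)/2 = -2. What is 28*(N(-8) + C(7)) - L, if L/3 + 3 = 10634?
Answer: -26181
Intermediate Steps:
C(x) = -4 (C(x) = 2*(-2) = -4)
N(T) = 2*T*(-5 + T) (N(T) = (-5 + T)*(2*T) = 2*T*(-5 + T))
L = 31893 (L = -9 + 3*10634 = -9 + 31902 = 31893)
28*(N(-8) + C(7)) - L = 28*(2*(-8)*(-5 - 8) - 4) - 1*31893 = 28*(2*(-8)*(-13) - 4) - 31893 = 28*(208 - 4) - 31893 = 28*204 - 31893 = 5712 - 31893 = -26181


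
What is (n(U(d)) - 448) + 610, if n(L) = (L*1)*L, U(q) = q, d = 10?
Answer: 262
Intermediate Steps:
n(L) = L² (n(L) = L*L = L²)
(n(U(d)) - 448) + 610 = (10² - 448) + 610 = (100 - 448) + 610 = -348 + 610 = 262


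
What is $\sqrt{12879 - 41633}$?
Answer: $i \sqrt{28754} \approx 169.57 i$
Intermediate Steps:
$\sqrt{12879 - 41633} = \sqrt{-28754} = i \sqrt{28754}$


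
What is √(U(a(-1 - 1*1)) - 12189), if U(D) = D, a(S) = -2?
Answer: I*√12191 ≈ 110.41*I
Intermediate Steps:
√(U(a(-1 - 1*1)) - 12189) = √(-2 - 12189) = √(-12191) = I*√12191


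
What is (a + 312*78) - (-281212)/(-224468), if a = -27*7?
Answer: 1354986896/56117 ≈ 24146.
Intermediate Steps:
a = -189
(a + 312*78) - (-281212)/(-224468) = (-189 + 312*78) - (-281212)/(-224468) = (-189 + 24336) - (-281212)*(-1)/224468 = 24147 - 1*70303/56117 = 24147 - 70303/56117 = 1354986896/56117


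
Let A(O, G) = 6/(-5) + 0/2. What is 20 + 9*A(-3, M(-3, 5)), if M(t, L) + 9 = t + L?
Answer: 46/5 ≈ 9.2000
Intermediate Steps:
M(t, L) = -9 + L + t (M(t, L) = -9 + (t + L) = -9 + (L + t) = -9 + L + t)
A(O, G) = -6/5 (A(O, G) = 6*(-⅕) + 0*(½) = -6/5 + 0 = -6/5)
20 + 9*A(-3, M(-3, 5)) = 20 + 9*(-6/5) = 20 - 54/5 = 46/5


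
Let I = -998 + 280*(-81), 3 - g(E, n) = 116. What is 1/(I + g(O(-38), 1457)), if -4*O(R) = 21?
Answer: -1/23791 ≈ -4.2033e-5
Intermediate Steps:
O(R) = -21/4 (O(R) = -1/4*21 = -21/4)
g(E, n) = -113 (g(E, n) = 3 - 1*116 = 3 - 116 = -113)
I = -23678 (I = -998 - 22680 = -23678)
1/(I + g(O(-38), 1457)) = 1/(-23678 - 113) = 1/(-23791) = -1/23791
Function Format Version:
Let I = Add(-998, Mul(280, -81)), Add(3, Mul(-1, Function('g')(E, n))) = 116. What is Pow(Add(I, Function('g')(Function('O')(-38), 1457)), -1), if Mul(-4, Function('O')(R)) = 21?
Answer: Rational(-1, 23791) ≈ -4.2033e-5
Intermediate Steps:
Function('O')(R) = Rational(-21, 4) (Function('O')(R) = Mul(Rational(-1, 4), 21) = Rational(-21, 4))
Function('g')(E, n) = -113 (Function('g')(E, n) = Add(3, Mul(-1, 116)) = Add(3, -116) = -113)
I = -23678 (I = Add(-998, -22680) = -23678)
Pow(Add(I, Function('g')(Function('O')(-38), 1457)), -1) = Pow(Add(-23678, -113), -1) = Pow(-23791, -1) = Rational(-1, 23791)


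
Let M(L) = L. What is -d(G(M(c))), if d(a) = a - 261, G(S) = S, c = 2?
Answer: 259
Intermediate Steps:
d(a) = -261 + a
-d(G(M(c))) = -(-261 + 2) = -1*(-259) = 259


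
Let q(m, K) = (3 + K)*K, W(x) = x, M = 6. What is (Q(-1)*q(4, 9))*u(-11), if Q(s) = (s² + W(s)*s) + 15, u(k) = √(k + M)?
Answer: 1836*I*√5 ≈ 4105.4*I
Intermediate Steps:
u(k) = √(6 + k) (u(k) = √(k + 6) = √(6 + k))
Q(s) = 15 + 2*s² (Q(s) = (s² + s*s) + 15 = (s² + s²) + 15 = 2*s² + 15 = 15 + 2*s²)
q(m, K) = K*(3 + K)
(Q(-1)*q(4, 9))*u(-11) = ((15 + 2*(-1)²)*(9*(3 + 9)))*√(6 - 11) = ((15 + 2*1)*(9*12))*√(-5) = ((15 + 2)*108)*(I*√5) = (17*108)*(I*√5) = 1836*(I*√5) = 1836*I*√5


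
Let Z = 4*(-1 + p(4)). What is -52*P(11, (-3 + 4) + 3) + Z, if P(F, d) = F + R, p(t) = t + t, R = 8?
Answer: -960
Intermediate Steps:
p(t) = 2*t
Z = 28 (Z = 4*(-1 + 2*4) = 4*(-1 + 8) = 4*7 = 28)
P(F, d) = 8 + F (P(F, d) = F + 8 = 8 + F)
-52*P(11, (-3 + 4) + 3) + Z = -52*(8 + 11) + 28 = -52*19 + 28 = -988 + 28 = -960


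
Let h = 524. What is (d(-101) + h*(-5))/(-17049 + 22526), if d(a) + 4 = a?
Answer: -2725/5477 ≈ -0.49754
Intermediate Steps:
d(a) = -4 + a
(d(-101) + h*(-5))/(-17049 + 22526) = ((-4 - 101) + 524*(-5))/(-17049 + 22526) = (-105 - 2620)/5477 = -2725*1/5477 = -2725/5477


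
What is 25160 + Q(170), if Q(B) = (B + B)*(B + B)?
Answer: 140760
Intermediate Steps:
Q(B) = 4*B**2 (Q(B) = (2*B)*(2*B) = 4*B**2)
25160 + Q(170) = 25160 + 4*170**2 = 25160 + 4*28900 = 25160 + 115600 = 140760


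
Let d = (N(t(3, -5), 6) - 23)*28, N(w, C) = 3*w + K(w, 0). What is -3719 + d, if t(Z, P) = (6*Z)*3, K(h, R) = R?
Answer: 173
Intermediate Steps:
t(Z, P) = 18*Z
N(w, C) = 3*w (N(w, C) = 3*w + 0 = 3*w)
d = 3892 (d = (3*(18*3) - 23)*28 = (3*54 - 23)*28 = (162 - 23)*28 = 139*28 = 3892)
-3719 + d = -3719 + 3892 = 173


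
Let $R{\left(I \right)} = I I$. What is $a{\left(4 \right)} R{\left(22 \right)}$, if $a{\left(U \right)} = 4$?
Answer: $1936$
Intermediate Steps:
$R{\left(I \right)} = I^{2}$
$a{\left(4 \right)} R{\left(22 \right)} = 4 \cdot 22^{2} = 4 \cdot 484 = 1936$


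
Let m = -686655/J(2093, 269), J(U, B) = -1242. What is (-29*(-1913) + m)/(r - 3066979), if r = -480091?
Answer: -7732121/489495660 ≈ -0.015796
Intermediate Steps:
m = 76295/138 (m = -686655/(-1242) = -686655*(-1/1242) = 76295/138 ≈ 552.86)
(-29*(-1913) + m)/(r - 3066979) = (-29*(-1913) + 76295/138)/(-480091 - 3066979) = (55477 + 76295/138)/(-3547070) = (7732121/138)*(-1/3547070) = -7732121/489495660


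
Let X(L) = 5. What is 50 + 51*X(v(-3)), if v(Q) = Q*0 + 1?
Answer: 305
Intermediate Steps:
v(Q) = 1 (v(Q) = 0 + 1 = 1)
50 + 51*X(v(-3)) = 50 + 51*5 = 50 + 255 = 305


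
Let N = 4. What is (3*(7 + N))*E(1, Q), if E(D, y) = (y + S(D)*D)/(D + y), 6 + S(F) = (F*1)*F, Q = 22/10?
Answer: -231/8 ≈ -28.875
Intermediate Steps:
Q = 11/5 (Q = 22*(⅒) = 11/5 ≈ 2.2000)
S(F) = -6 + F² (S(F) = -6 + (F*1)*F = -6 + F*F = -6 + F²)
E(D, y) = (y + D*(-6 + D²))/(D + y) (E(D, y) = (y + (-6 + D²)*D)/(D + y) = (y + D*(-6 + D²))/(D + y))
(3*(7 + N))*E(1, Q) = (3*(7 + 4))*((11/5 + 1*(-6 + 1²))/(1 + 11/5)) = (3*11)*((11/5 + 1*(-6 + 1))/(16/5)) = 33*(5*(11/5 + 1*(-5))/16) = 33*(5*(11/5 - 5)/16) = 33*((5/16)*(-14/5)) = 33*(-7/8) = -231/8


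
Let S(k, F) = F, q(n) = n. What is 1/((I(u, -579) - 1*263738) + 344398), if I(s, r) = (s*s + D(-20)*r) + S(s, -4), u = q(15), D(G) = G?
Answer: 1/92461 ≈ 1.0815e-5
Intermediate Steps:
u = 15
I(s, r) = -4 + s² - 20*r (I(s, r) = (s*s - 20*r) - 4 = (s² - 20*r) - 4 = -4 + s² - 20*r)
1/((I(u, -579) - 1*263738) + 344398) = 1/(((-4 + 15² - 20*(-579)) - 1*263738) + 344398) = 1/(((-4 + 225 + 11580) - 263738) + 344398) = 1/((11801 - 263738) + 344398) = 1/(-251937 + 344398) = 1/92461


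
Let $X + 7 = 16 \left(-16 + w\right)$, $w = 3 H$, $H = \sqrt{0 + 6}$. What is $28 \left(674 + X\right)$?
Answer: $11508 + 1344 \sqrt{6} \approx 14800.0$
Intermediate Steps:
$H = \sqrt{6} \approx 2.4495$
$w = 3 \sqrt{6} \approx 7.3485$
$X = -263 + 48 \sqrt{6}$ ($X = -7 + 16 \left(-16 + 3 \sqrt{6}\right) = -7 - \left(256 - 48 \sqrt{6}\right) = -263 + 48 \sqrt{6} \approx -145.42$)
$28 \left(674 + X\right) = 28 \left(674 - \left(263 - 48 \sqrt{6}\right)\right) = 28 \left(411 + 48 \sqrt{6}\right) = 11508 + 1344 \sqrt{6}$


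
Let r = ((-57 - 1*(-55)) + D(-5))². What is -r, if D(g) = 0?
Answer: -4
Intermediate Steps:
r = 4 (r = ((-57 - 1*(-55)) + 0)² = ((-57 + 55) + 0)² = (-2 + 0)² = (-2)² = 4)
-r = -1*4 = -4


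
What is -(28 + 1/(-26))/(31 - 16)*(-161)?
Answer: 117047/390 ≈ 300.12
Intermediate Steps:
-(28 + 1/(-26))/(31 - 16)*(-161) = -(28 - 1/26)/15*(-161) = -727/(26*15)*(-161) = -1*727/390*(-161) = -727/390*(-161) = 117047/390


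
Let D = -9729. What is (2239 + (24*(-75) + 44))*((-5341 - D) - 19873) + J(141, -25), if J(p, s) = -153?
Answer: -7479408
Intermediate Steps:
(2239 + (24*(-75) + 44))*((-5341 - D) - 19873) + J(141, -25) = (2239 + (24*(-75) + 44))*((-5341 - 1*(-9729)) - 19873) - 153 = (2239 + (-1800 + 44))*((-5341 + 9729) - 19873) - 153 = (2239 - 1756)*(4388 - 19873) - 153 = 483*(-15485) - 153 = -7479255 - 153 = -7479408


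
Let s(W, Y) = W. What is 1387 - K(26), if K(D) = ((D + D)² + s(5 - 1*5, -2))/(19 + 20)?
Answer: 3953/3 ≈ 1317.7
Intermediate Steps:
K(D) = 4*D²/39 (K(D) = ((D + D)² + (5 - 1*5))/(19 + 20) = ((2*D)² + (5 - 5))/39 = (4*D² + 0)*(1/39) = (4*D²)*(1/39) = 4*D²/39)
1387 - K(26) = 1387 - 4*26²/39 = 1387 - 4*676/39 = 1387 - 1*208/3 = 1387 - 208/3 = 3953/3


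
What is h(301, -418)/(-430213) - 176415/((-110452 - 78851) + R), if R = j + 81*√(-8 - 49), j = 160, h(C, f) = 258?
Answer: 3*(-6966*√57 + 25282409167*I)/(430213*(81*√57 + 189143*I)) ≈ 0.9321 + 0.0030156*I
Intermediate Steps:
R = 160 + 81*I*√57 (R = 160 + 81*√(-8 - 49) = 160 + 81*√(-57) = 160 + 81*(I*√57) = 160 + 81*I*√57 ≈ 160.0 + 611.54*I)
h(301, -418)/(-430213) - 176415/((-110452 - 78851) + R) = 258/(-430213) - 176415/((-110452 - 78851) + (160 + 81*I*√57)) = 258*(-1/430213) - 176415/(-189303 + (160 + 81*I*√57)) = -258/430213 - 176415/(-189143 + 81*I*√57)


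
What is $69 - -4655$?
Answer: $4724$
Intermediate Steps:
$69 - -4655 = 69 + 4655 = 4724$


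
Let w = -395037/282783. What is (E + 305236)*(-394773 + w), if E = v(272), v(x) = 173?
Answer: -11364827614997688/94261 ≈ -1.2057e+11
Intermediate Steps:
w = -131679/94261 (w = -395037*1/282783 = -131679/94261 ≈ -1.3970)
E = 173
(E + 305236)*(-394773 + w) = (173 + 305236)*(-394773 - 131679/94261) = 305409*(-37211829432/94261) = -11364827614997688/94261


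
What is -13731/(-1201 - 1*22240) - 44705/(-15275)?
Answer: 251534186/71612255 ≈ 3.5124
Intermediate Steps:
-13731/(-1201 - 1*22240) - 44705/(-15275) = -13731/(-1201 - 22240) - 44705*(-1/15275) = -13731/(-23441) + 8941/3055 = -13731*(-1/23441) + 8941/3055 = 13731/23441 + 8941/3055 = 251534186/71612255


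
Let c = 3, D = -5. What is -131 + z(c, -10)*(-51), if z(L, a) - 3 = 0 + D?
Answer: -29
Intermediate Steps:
z(L, a) = -2 (z(L, a) = 3 + (0 - 5) = 3 - 5 = -2)
-131 + z(c, -10)*(-51) = -131 - 2*(-51) = -131 + 102 = -29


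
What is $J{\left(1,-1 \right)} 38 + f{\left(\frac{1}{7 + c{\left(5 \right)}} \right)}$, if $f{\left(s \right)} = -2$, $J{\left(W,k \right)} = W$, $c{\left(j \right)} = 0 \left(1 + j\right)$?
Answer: $36$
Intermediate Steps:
$c{\left(j \right)} = 0$
$J{\left(1,-1 \right)} 38 + f{\left(\frac{1}{7 + c{\left(5 \right)}} \right)} = 1 \cdot 38 - 2 = 38 - 2 = 36$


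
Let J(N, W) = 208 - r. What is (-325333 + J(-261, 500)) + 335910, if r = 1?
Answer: 10784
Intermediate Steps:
J(N, W) = 207 (J(N, W) = 208 - 1*1 = 208 - 1 = 207)
(-325333 + J(-261, 500)) + 335910 = (-325333 + 207) + 335910 = -325126 + 335910 = 10784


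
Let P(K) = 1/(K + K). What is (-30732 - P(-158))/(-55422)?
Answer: 9711311/17513352 ≈ 0.55451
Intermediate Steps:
P(K) = 1/(2*K)
(-30732 - P(-158))/(-55422) = (-30732 - 1/(2*(-158)))/(-55422) = (-30732 - (-1)/(2*158))*(-1/55422) = (-30732 - 1*(-1/316))*(-1/55422) = (-30732 + 1/316)*(-1/55422) = -9711311/316*(-1/55422) = 9711311/17513352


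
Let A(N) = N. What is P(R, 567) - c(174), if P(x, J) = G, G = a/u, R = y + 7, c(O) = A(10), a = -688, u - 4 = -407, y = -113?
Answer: -3342/403 ≈ -8.2928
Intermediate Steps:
u = -403 (u = 4 - 407 = -403)
c(O) = 10
R = -106 (R = -113 + 7 = -106)
G = 688/403 (G = -688/(-403) = -688*(-1/403) = 688/403 ≈ 1.7072)
P(x, J) = 688/403
P(R, 567) - c(174) = 688/403 - 1*10 = 688/403 - 10 = -3342/403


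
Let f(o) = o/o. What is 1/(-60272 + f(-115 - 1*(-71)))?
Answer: -1/60271 ≈ -1.6592e-5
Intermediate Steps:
f(o) = 1
1/(-60272 + f(-115 - 1*(-71))) = 1/(-60272 + 1) = 1/(-60271) = -1/60271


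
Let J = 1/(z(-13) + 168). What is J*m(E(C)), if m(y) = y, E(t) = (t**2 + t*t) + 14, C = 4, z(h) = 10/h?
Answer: 299/1087 ≈ 0.27507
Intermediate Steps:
E(t) = 14 + 2*t**2 (E(t) = (t**2 + t**2) + 14 = 2*t**2 + 14 = 14 + 2*t**2)
J = 13/2174 (J = 1/(10/(-13) + 168) = 1/(10*(-1/13) + 168) = 1/(-10/13 + 168) = 1/(2174/13) = 13/2174 ≈ 0.0059798)
J*m(E(C)) = 13*(14 + 2*4**2)/2174 = 13*(14 + 2*16)/2174 = 13*(14 + 32)/2174 = (13/2174)*46 = 299/1087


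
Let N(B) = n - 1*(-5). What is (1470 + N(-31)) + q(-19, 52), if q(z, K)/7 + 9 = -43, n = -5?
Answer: 1106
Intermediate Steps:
q(z, K) = -364 (q(z, K) = -63 + 7*(-43) = -63 - 301 = -364)
N(B) = 0 (N(B) = -5 - 1*(-5) = -5 + 5 = 0)
(1470 + N(-31)) + q(-19, 52) = (1470 + 0) - 364 = 1470 - 364 = 1106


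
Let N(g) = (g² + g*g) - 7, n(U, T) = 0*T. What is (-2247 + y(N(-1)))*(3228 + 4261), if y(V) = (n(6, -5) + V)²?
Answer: -16640558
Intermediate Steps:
n(U, T) = 0
N(g) = -7 + 2*g² (N(g) = (g² + g²) - 7 = 2*g² - 7 = -7 + 2*g²)
y(V) = V² (y(V) = (0 + V)² = V²)
(-2247 + y(N(-1)))*(3228 + 4261) = (-2247 + (-7 + 2*(-1)²)²)*(3228 + 4261) = (-2247 + (-7 + 2*1)²)*7489 = (-2247 + (-7 + 2)²)*7489 = (-2247 + (-5)²)*7489 = (-2247 + 25)*7489 = -2222*7489 = -16640558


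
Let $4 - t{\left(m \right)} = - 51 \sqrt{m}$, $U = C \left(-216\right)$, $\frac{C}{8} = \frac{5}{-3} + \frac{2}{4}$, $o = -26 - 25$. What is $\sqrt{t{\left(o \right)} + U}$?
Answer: $\sqrt{2020 + 51 i \sqrt{51}} \approx 45.125 + 4.0356 i$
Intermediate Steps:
$o = -51$ ($o = -26 - 25 = -51$)
$C = - \frac{28}{3}$ ($C = 8 \left(\frac{5}{-3} + \frac{2}{4}\right) = 8 \left(5 \left(- \frac{1}{3}\right) + 2 \cdot \frac{1}{4}\right) = 8 \left(- \frac{5}{3} + \frac{1}{2}\right) = 8 \left(- \frac{7}{6}\right) = - \frac{28}{3} \approx -9.3333$)
$U = 2016$ ($U = \left(- \frac{28}{3}\right) \left(-216\right) = 2016$)
$t{\left(m \right)} = 4 + 51 \sqrt{m}$ ($t{\left(m \right)} = 4 - - 51 \sqrt{m} = 4 + 51 \sqrt{m}$)
$\sqrt{t{\left(o \right)} + U} = \sqrt{\left(4 + 51 \sqrt{-51}\right) + 2016} = \sqrt{\left(4 + 51 i \sqrt{51}\right) + 2016} = \sqrt{2020 + 51 i \sqrt{51}}$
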